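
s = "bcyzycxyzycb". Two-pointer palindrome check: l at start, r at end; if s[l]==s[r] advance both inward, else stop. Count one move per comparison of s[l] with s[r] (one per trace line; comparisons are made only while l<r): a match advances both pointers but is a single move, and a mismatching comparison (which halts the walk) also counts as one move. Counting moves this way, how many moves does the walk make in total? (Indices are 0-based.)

[0,11] 'b'=='b' → l++,r--
[1,10] 'c'=='c' → l++,r--
[2,9] 'y'=='y' → l++,r--
[3,8] 'z'=='z' → l++,r--
[4,7] 'y'=='y' → l++,r--
[5,6] 'c'!='x' → stop

6 moves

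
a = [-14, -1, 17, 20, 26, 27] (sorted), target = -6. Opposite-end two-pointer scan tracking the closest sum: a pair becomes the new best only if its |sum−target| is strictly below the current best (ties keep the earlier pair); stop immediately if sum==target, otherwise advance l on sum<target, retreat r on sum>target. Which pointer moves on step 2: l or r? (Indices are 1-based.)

[1,6] -14+27=13 d=19 * → r--
[1,5] -14+26=12 d=18 * → r--

r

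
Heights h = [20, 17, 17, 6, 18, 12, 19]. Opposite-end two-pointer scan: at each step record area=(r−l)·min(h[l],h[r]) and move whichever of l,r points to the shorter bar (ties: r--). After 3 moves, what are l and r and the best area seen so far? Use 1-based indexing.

l=1, r=4, best area=114

[1,7] min(20,19)*6=114 best=114 * → r--
[1,6] min(20,12)*5=60 best=114 → r--
[1,5] min(20,18)*4=72 best=114 → r--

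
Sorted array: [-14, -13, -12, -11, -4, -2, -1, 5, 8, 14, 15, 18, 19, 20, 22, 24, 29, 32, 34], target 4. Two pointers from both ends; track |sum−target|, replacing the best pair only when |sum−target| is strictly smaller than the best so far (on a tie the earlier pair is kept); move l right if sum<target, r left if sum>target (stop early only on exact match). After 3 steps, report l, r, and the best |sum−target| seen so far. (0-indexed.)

l=0 r=18: -14+34=20 d=16 *, r--
l=0 r=17: -14+32=18 d=14 *, r--
l=0 r=16: -14+29=15 d=11 *, r--

l=0, r=15, best |Δ|=11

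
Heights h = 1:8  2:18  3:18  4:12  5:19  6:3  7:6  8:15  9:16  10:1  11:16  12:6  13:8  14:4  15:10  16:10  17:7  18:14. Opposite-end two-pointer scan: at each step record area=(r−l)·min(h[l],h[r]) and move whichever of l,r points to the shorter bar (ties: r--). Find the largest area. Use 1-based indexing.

[1,18] min(8,14)*17=136 best=136 * → l++
[2,18] min(18,14)*16=224 best=224 * → r--
[2,17] min(18,7)*15=105 best=224 → r--
[2,16] min(18,10)*14=140 best=224 → r--
[2,15] min(18,10)*13=130 best=224 → r--
[2,14] min(18,4)*12=48 best=224 → r--
[2,13] min(18,8)*11=88 best=224 → r--
[2,12] min(18,6)*10=60 best=224 → r--
[2,11] min(18,16)*9=144 best=224 → r--
[2,10] min(18,1)*8=8 best=224 → r--
[2,9] min(18,16)*7=112 best=224 → r--
[2,8] min(18,15)*6=90 best=224 → r--
[2,7] min(18,6)*5=30 best=224 → r--
[2,6] min(18,3)*4=12 best=224 → r--
[2,5] min(18,19)*3=54 best=224 → l++
[3,5] min(18,19)*2=36 best=224 → l++
[4,5] min(12,19)*1=12 best=224 → l++

max area = 224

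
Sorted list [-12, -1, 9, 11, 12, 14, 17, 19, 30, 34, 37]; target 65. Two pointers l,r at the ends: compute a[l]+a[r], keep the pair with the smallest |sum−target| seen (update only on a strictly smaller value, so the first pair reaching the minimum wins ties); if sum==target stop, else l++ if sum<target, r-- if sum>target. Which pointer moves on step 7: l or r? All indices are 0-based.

[0,10] -12+37=25 d=40 * → l++
[1,10] -1+37=36 d=29 * → l++
[2,10] 9+37=46 d=19 * → l++
[3,10] 11+37=48 d=17 * → l++
[4,10] 12+37=49 d=16 * → l++
[5,10] 14+37=51 d=14 * → l++
[6,10] 17+37=54 d=11 * → l++

l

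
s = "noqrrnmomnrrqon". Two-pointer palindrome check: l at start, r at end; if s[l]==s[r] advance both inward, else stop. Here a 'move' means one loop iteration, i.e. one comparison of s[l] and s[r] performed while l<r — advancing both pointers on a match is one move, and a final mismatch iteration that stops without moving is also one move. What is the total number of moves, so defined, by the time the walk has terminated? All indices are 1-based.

7 moves

l=1 r=15: 'n'=='n', l++,r--
l=2 r=14: 'o'=='o', l++,r--
l=3 r=13: 'q'=='q', l++,r--
l=4 r=12: 'r'=='r', l++,r--
l=5 r=11: 'r'=='r', l++,r--
l=6 r=10: 'n'=='n', l++,r--
l=7 r=9: 'm'=='m', l++,r--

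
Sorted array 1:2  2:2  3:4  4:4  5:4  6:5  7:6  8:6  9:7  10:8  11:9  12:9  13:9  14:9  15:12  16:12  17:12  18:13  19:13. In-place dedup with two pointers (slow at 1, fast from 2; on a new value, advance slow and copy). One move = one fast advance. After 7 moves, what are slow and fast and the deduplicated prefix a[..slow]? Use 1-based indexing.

slow=1 fast=2: a[fast]=2=a[slow] dup, fast++
slow=1 fast=3: a[fast]=4≠a[slow]=2 write a[2]=4, slow++,fast++
slow=2 fast=4: a[fast]=4=a[slow] dup, fast++
slow=2 fast=5: a[fast]=4=a[slow] dup, fast++
slow=2 fast=6: a[fast]=5≠a[slow]=4 write a[3]=5, slow++,fast++
slow=3 fast=7: a[fast]=6≠a[slow]=5 write a[4]=6, slow++,fast++
slow=4 fast=8: a[fast]=6=a[slow] dup, fast++

slow=4, fast=9, prefix=[2, 4, 5, 6]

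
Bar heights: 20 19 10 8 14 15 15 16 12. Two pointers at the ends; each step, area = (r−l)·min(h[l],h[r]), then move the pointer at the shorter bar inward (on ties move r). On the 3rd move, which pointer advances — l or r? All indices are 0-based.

r

[0,8] min(20,12)*8=96 best=96 * → r--
[0,7] min(20,16)*7=112 best=112 * → r--
[0,6] min(20,15)*6=90 best=112 → r--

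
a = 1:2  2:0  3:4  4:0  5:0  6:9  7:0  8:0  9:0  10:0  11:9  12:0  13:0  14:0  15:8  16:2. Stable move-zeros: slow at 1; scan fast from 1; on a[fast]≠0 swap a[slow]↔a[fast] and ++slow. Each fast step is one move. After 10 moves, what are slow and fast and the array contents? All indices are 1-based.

slow=4, fast=11, a=[2, 4, 9, 0, 0, 0, 0, 0, 0, 0, 9, 0, 0, 0, 8, 2]

slow=1 fast=1: a[fast]=2≠0 swap→a[1]=2, slow++,fast++
slow=2 fast=2: a[fast]=0, fast++
slow=2 fast=3: a[fast]=4≠0 swap→a[2]=4, slow++,fast++
slow=3 fast=4: a[fast]=0, fast++
slow=3 fast=5: a[fast]=0, fast++
slow=3 fast=6: a[fast]=9≠0 swap→a[3]=9, slow++,fast++
slow=4 fast=7: a[fast]=0, fast++
slow=4 fast=8: a[fast]=0, fast++
slow=4 fast=9: a[fast]=0, fast++
slow=4 fast=10: a[fast]=0, fast++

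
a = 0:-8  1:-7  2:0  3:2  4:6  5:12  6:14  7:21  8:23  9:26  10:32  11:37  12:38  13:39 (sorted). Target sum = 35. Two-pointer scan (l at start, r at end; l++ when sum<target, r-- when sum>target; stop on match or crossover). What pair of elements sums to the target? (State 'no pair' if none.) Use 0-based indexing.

(12, 23)

l=0 r=13: -8+39=31 <35, l++
l=1 r=13: -7+39=32 <35, l++
l=2 r=13: 0+39=39 >35, r--
l=2 r=12: 0+38=38 >35, r--
l=2 r=11: 0+37=37 >35, r--
l=2 r=10: 0+32=32 <35, l++
l=3 r=10: 2+32=34 <35, l++
l=4 r=10: 6+32=38 >35, r--
l=4 r=9: 6+26=32 <35, l++
l=5 r=9: 12+26=38 >35, r--
l=5 r=8: 12+23=35, found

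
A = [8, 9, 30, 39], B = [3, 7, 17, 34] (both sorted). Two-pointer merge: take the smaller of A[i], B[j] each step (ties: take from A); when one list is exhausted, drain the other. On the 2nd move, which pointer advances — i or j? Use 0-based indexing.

j

i=0 j=0: A[i]=8>B[j]=3 take 3, j++
i=0 j=1: A[i]=8>B[j]=7 take 7, j++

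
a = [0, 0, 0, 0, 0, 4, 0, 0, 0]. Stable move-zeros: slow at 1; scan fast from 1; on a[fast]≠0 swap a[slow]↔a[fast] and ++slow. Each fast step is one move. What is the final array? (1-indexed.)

slow=1 fast=1: a[fast]=0, fast++
slow=1 fast=2: a[fast]=0, fast++
slow=1 fast=3: a[fast]=0, fast++
slow=1 fast=4: a[fast]=0, fast++
slow=1 fast=5: a[fast]=0, fast++
slow=1 fast=6: a[fast]=4≠0 swap→a[1]=4, slow++,fast++
slow=2 fast=7: a[fast]=0, fast++
slow=2 fast=8: a[fast]=0, fast++
slow=2 fast=9: a[fast]=0, fast++

[4, 0, 0, 0, 0, 0, 0, 0, 0]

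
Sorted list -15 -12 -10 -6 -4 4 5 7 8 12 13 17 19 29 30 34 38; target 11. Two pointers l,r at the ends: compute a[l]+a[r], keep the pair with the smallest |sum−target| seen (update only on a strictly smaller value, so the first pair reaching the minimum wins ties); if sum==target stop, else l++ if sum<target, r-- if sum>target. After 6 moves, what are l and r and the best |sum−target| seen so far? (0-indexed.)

l=2, r=12, best |Δ|=3

l=0 r=16: -15+38=23 d=12 *, r--
l=0 r=15: -15+34=19 d=8 *, r--
l=0 r=14: -15+30=15 d=4 *, r--
l=0 r=13: -15+29=14 d=3 *, r--
l=0 r=12: -15+19=4 d=7, l++
l=1 r=12: -12+19=7 d=4, l++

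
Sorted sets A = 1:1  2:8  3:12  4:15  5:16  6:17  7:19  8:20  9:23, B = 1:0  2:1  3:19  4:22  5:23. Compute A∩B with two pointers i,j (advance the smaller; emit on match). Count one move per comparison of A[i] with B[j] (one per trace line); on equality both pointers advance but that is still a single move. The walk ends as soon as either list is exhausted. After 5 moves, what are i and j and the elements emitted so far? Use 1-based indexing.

i=5, j=3, emitted=[1]

i=1 j=1: 1>0, j++
i=1 j=2: 1==1 emit, i++,j++
i=2 j=3: 8<19, i++
i=3 j=3: 12<19, i++
i=4 j=3: 15<19, i++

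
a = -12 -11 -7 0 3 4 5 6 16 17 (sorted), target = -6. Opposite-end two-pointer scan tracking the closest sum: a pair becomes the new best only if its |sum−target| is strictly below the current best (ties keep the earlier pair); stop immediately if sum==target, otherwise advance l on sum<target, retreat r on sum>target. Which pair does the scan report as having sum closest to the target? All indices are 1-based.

[1,10] -12+17=5 d=11 * → r--
[1,9] -12+16=4 d=10 * → r--
[1,8] -12+6=-6 d=0 * → stop

pair (-12, 6) with sum -6 (|Δ|=0)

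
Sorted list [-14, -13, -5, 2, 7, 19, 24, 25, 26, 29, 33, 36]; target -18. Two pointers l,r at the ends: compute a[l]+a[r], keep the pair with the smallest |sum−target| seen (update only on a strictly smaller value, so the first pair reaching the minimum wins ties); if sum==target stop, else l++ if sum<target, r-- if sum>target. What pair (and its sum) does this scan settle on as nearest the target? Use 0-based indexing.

pair (-13, -5) with sum -18 (|Δ|=0)

[0,11] -14+36=22 d=40 * → r--
[0,10] -14+33=19 d=37 * → r--
[0,9] -14+29=15 d=33 * → r--
[0,8] -14+26=12 d=30 * → r--
[0,7] -14+25=11 d=29 * → r--
[0,6] -14+24=10 d=28 * → r--
[0,5] -14+19=5 d=23 * → r--
[0,4] -14+7=-7 d=11 * → r--
[0,3] -14+2=-12 d=6 * → r--
[0,2] -14+-5=-19 d=1 * → l++
[1,2] -13+-5=-18 d=0 * → stop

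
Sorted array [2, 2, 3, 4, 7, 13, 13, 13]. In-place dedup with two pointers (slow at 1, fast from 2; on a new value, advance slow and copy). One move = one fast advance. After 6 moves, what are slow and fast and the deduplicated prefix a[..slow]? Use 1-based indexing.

slow=5, fast=8, prefix=[2, 3, 4, 7, 13]

slow=1 fast=2: a[fast]=2=a[slow] dup, fast++
slow=1 fast=3: a[fast]=3≠a[slow]=2 write a[2]=3, slow++,fast++
slow=2 fast=4: a[fast]=4≠a[slow]=3 write a[3]=4, slow++,fast++
slow=3 fast=5: a[fast]=7≠a[slow]=4 write a[4]=7, slow++,fast++
slow=4 fast=6: a[fast]=13≠a[slow]=7 write a[5]=13, slow++,fast++
slow=5 fast=7: a[fast]=13=a[slow] dup, fast++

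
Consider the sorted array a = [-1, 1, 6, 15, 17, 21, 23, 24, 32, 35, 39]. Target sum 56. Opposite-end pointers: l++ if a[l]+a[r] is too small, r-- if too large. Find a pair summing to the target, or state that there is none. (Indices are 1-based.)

(17, 39)

l=1 r=11: -1+39=38 <56, l++
l=2 r=11: 1+39=40 <56, l++
l=3 r=11: 6+39=45 <56, l++
l=4 r=11: 15+39=54 <56, l++
l=5 r=11: 17+39=56, found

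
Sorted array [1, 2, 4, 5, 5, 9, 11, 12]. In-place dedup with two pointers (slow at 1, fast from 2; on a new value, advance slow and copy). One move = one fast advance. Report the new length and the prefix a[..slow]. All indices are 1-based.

(s=1,f=2) a[fast]=2≠a[slow]=1 write a[2]=2 → slow++,fast++
(s=2,f=3) a[fast]=4≠a[slow]=2 write a[3]=4 → slow++,fast++
(s=3,f=4) a[fast]=5≠a[slow]=4 write a[4]=5 → slow++,fast++
(s=4,f=5) a[fast]=5=a[slow] dup → fast++
(s=4,f=6) a[fast]=9≠a[slow]=5 write a[5]=9 → slow++,fast++
(s=5,f=7) a[fast]=11≠a[slow]=9 write a[6]=11 → slow++,fast++
(s=6,f=8) a[fast]=12≠a[slow]=11 write a[7]=12 → slow++,fast++

length 7; prefix = [1, 2, 4, 5, 9, 11, 12]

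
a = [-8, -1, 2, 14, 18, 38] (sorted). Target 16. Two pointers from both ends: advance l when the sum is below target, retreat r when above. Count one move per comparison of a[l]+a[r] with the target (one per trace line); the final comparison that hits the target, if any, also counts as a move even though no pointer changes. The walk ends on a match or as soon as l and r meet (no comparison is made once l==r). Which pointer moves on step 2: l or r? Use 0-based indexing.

l=0 r=5: -8+38=30 >16, r--
l=0 r=4: -8+18=10 <16, l++

l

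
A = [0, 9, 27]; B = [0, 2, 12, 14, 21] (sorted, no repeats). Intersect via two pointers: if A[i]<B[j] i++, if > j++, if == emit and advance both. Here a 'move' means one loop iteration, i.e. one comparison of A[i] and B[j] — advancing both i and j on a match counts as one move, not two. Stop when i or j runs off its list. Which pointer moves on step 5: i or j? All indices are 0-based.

j

i=0 j=0: 0==0 emit, i++,j++
i=1 j=1: 9>2, j++
i=1 j=2: 9<12, i++
i=2 j=2: 27>12, j++
i=2 j=3: 27>14, j++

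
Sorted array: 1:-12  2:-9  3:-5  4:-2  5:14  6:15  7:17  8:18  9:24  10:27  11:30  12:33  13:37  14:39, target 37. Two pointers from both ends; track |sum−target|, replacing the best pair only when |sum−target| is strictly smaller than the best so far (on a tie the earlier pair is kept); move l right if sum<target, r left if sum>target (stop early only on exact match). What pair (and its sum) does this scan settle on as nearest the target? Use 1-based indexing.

pair (-2, 39) with sum 37 (|Δ|=0)

[1,14] -12+39=27 d=10 * → l++
[2,14] -9+39=30 d=7 * → l++
[3,14] -5+39=34 d=3 * → l++
[4,14] -2+39=37 d=0 * → stop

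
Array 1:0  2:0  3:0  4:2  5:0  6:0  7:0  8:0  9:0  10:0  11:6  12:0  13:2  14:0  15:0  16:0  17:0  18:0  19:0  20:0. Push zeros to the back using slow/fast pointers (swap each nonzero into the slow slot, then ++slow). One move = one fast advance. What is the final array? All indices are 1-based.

(s=1,f=1) a[fast]=0 → fast++
(s=1,f=2) a[fast]=0 → fast++
(s=1,f=3) a[fast]=0 → fast++
(s=1,f=4) a[fast]=2≠0 swap→a[1]=2 → slow++,fast++
(s=2,f=5) a[fast]=0 → fast++
(s=2,f=6) a[fast]=0 → fast++
(s=2,f=7) a[fast]=0 → fast++
(s=2,f=8) a[fast]=0 → fast++
(s=2,f=9) a[fast]=0 → fast++
(s=2,f=10) a[fast]=0 → fast++
(s=2,f=11) a[fast]=6≠0 swap→a[2]=6 → slow++,fast++
(s=3,f=12) a[fast]=0 → fast++
(s=3,f=13) a[fast]=2≠0 swap→a[3]=2 → slow++,fast++
(s=4,f=14) a[fast]=0 → fast++
(s=4,f=15) a[fast]=0 → fast++
(s=4,f=16) a[fast]=0 → fast++
(s=4,f=17) a[fast]=0 → fast++
(s=4,f=18) a[fast]=0 → fast++
(s=4,f=19) a[fast]=0 → fast++
(s=4,f=20) a[fast]=0 → fast++

[2, 6, 2, 0, 0, 0, 0, 0, 0, 0, 0, 0, 0, 0, 0, 0, 0, 0, 0, 0]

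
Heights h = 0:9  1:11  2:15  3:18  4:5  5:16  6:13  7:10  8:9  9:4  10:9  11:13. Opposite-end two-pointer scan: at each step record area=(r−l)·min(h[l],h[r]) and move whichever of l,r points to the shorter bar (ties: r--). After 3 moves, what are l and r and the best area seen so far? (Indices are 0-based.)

l=2, r=10, best area=117

[0,11] min(9,13)*11=99 best=99 * → l++
[1,11] min(11,13)*10=110 best=110 * → l++
[2,11] min(15,13)*9=117 best=117 * → r--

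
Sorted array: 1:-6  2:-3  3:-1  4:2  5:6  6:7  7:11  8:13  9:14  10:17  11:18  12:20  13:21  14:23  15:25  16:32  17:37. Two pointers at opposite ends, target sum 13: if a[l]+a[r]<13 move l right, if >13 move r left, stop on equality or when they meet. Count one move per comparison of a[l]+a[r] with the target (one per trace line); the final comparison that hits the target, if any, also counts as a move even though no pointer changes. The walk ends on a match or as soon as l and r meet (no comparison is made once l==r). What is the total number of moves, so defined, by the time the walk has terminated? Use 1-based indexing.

11 moves

[1,17] -6+37=31 >13 → r--
[1,16] -6+32=26 >13 → r--
[1,15] -6+25=19 >13 → r--
[1,14] -6+23=17 >13 → r--
[1,13] -6+21=15 >13 → r--
[1,12] -6+20=14 >13 → r--
[1,11] -6+18=12 <13 → l++
[2,11] -3+18=15 >13 → r--
[2,10] -3+17=14 >13 → r--
[2,9] -3+14=11 <13 → l++
[3,9] -1+14=13 → found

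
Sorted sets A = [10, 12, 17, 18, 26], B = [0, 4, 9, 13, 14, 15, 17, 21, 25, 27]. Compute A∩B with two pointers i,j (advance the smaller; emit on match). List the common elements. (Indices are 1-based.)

[i=1,j=1] 10>0 → j++
[i=1,j=2] 10>4 → j++
[i=1,j=3] 10>9 → j++
[i=1,j=4] 10<13 → i++
[i=2,j=4] 12<13 → i++
[i=3,j=4] 17>13 → j++
[i=3,j=5] 17>14 → j++
[i=3,j=6] 17>15 → j++
[i=3,j=7] 17==17 emit → i++,j++
[i=4,j=8] 18<21 → i++
[i=5,j=8] 26>21 → j++
[i=5,j=9] 26>25 → j++
[i=5,j=10] 26<27 → i++

intersection = [17]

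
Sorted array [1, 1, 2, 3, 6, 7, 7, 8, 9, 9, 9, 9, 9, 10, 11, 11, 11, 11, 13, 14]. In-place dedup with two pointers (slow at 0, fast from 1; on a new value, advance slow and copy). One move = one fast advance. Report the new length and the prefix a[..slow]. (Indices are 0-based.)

slow=0 fast=1: a[fast]=1=a[slow] dup, fast++
slow=0 fast=2: a[fast]=2≠a[slow]=1 write a[1]=2, slow++,fast++
slow=1 fast=3: a[fast]=3≠a[slow]=2 write a[2]=3, slow++,fast++
slow=2 fast=4: a[fast]=6≠a[slow]=3 write a[3]=6, slow++,fast++
slow=3 fast=5: a[fast]=7≠a[slow]=6 write a[4]=7, slow++,fast++
slow=4 fast=6: a[fast]=7=a[slow] dup, fast++
slow=4 fast=7: a[fast]=8≠a[slow]=7 write a[5]=8, slow++,fast++
slow=5 fast=8: a[fast]=9≠a[slow]=8 write a[6]=9, slow++,fast++
slow=6 fast=9: a[fast]=9=a[slow] dup, fast++
slow=6 fast=10: a[fast]=9=a[slow] dup, fast++
slow=6 fast=11: a[fast]=9=a[slow] dup, fast++
slow=6 fast=12: a[fast]=9=a[slow] dup, fast++
slow=6 fast=13: a[fast]=10≠a[slow]=9 write a[7]=10, slow++,fast++
slow=7 fast=14: a[fast]=11≠a[slow]=10 write a[8]=11, slow++,fast++
slow=8 fast=15: a[fast]=11=a[slow] dup, fast++
slow=8 fast=16: a[fast]=11=a[slow] dup, fast++
slow=8 fast=17: a[fast]=11=a[slow] dup, fast++
slow=8 fast=18: a[fast]=13≠a[slow]=11 write a[9]=13, slow++,fast++
slow=9 fast=19: a[fast]=14≠a[slow]=13 write a[10]=14, slow++,fast++

length 11; prefix = [1, 2, 3, 6, 7, 8, 9, 10, 11, 13, 14]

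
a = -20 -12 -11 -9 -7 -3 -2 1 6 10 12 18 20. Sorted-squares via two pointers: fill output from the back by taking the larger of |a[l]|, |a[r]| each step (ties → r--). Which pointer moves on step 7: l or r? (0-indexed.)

[0,12] |-20|<=|20| out[12]=400 → r--
[0,11] |-20|>|18| out[11]=400 → l++
[1,11] |-12|<=|18| out[10]=324 → r--
[1,10] |-12|<=|12| out[9]=144 → r--
[1,9] |-12|>|10| out[8]=144 → l++
[2,9] |-11|>|10| out[7]=121 → l++
[3,9] |-9|<=|10| out[6]=100 → r--

r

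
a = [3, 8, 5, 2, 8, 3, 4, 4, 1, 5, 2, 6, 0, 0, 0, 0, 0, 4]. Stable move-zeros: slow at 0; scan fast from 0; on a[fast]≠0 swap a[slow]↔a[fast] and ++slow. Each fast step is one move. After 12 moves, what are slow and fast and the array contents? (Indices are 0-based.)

(s=0,f=0) a[fast]=3≠0 swap→a[0]=3 → slow++,fast++
(s=1,f=1) a[fast]=8≠0 swap→a[1]=8 → slow++,fast++
(s=2,f=2) a[fast]=5≠0 swap→a[2]=5 → slow++,fast++
(s=3,f=3) a[fast]=2≠0 swap→a[3]=2 → slow++,fast++
(s=4,f=4) a[fast]=8≠0 swap→a[4]=8 → slow++,fast++
(s=5,f=5) a[fast]=3≠0 swap→a[5]=3 → slow++,fast++
(s=6,f=6) a[fast]=4≠0 swap→a[6]=4 → slow++,fast++
(s=7,f=7) a[fast]=4≠0 swap→a[7]=4 → slow++,fast++
(s=8,f=8) a[fast]=1≠0 swap→a[8]=1 → slow++,fast++
(s=9,f=9) a[fast]=5≠0 swap→a[9]=5 → slow++,fast++
(s=10,f=10) a[fast]=2≠0 swap→a[10]=2 → slow++,fast++
(s=11,f=11) a[fast]=6≠0 swap→a[11]=6 → slow++,fast++

slow=12, fast=12, a=[3, 8, 5, 2, 8, 3, 4, 4, 1, 5, 2, 6, 0, 0, 0, 0, 0, 4]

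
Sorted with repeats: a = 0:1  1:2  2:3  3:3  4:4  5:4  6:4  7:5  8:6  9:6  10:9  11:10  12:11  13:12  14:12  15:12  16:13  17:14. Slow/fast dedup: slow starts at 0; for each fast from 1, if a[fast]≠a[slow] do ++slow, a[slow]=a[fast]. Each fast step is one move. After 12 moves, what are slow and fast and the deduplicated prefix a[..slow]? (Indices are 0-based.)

slow=8, fast=13, prefix=[1, 2, 3, 4, 5, 6, 9, 10, 11]

slow=0 fast=1: a[fast]=2≠a[slow]=1 write a[1]=2, slow++,fast++
slow=1 fast=2: a[fast]=3≠a[slow]=2 write a[2]=3, slow++,fast++
slow=2 fast=3: a[fast]=3=a[slow] dup, fast++
slow=2 fast=4: a[fast]=4≠a[slow]=3 write a[3]=4, slow++,fast++
slow=3 fast=5: a[fast]=4=a[slow] dup, fast++
slow=3 fast=6: a[fast]=4=a[slow] dup, fast++
slow=3 fast=7: a[fast]=5≠a[slow]=4 write a[4]=5, slow++,fast++
slow=4 fast=8: a[fast]=6≠a[slow]=5 write a[5]=6, slow++,fast++
slow=5 fast=9: a[fast]=6=a[slow] dup, fast++
slow=5 fast=10: a[fast]=9≠a[slow]=6 write a[6]=9, slow++,fast++
slow=6 fast=11: a[fast]=10≠a[slow]=9 write a[7]=10, slow++,fast++
slow=7 fast=12: a[fast]=11≠a[slow]=10 write a[8]=11, slow++,fast++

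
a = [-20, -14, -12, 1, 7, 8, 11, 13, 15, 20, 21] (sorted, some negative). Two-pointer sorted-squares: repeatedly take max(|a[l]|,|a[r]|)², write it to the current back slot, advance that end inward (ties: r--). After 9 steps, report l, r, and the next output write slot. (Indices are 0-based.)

l=3, r=4, next write slot=1

l=0 r=10: |-20|<=|21| out[10]=441, r--
l=0 r=9: |-20|<=|20| out[9]=400, r--
l=0 r=8: |-20|>|15| out[8]=400, l++
l=1 r=8: |-14|<=|15| out[7]=225, r--
l=1 r=7: |-14|>|13| out[6]=196, l++
l=2 r=7: |-12|<=|13| out[5]=169, r--
l=2 r=6: |-12|>|11| out[4]=144, l++
l=3 r=6: |1|<=|11| out[3]=121, r--
l=3 r=5: |1|<=|8| out[2]=64, r--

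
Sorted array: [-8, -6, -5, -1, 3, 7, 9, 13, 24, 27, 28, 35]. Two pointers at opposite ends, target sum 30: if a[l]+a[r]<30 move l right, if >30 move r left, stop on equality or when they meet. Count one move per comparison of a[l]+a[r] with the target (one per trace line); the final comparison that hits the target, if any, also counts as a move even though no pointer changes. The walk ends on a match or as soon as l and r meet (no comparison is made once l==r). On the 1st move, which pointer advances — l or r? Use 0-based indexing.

l=0 r=11: -8+35=27 <30, l++

l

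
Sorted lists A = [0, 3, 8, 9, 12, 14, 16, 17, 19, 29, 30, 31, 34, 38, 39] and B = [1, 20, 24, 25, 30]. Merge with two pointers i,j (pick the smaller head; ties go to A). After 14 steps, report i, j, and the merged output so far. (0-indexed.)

i=10, j=4, merged so far=[0, 1, 3, 8, 9, 12, 14, 16, 17, 19, 20, 24, 25, 29]

i=0 j=0: A[i]=0<=B[j]=1 take 0, i++
i=1 j=0: A[i]=3>B[j]=1 take 1, j++
i=1 j=1: A[i]=3<=B[j]=20 take 3, i++
i=2 j=1: A[i]=8<=B[j]=20 take 8, i++
i=3 j=1: A[i]=9<=B[j]=20 take 9, i++
i=4 j=1: A[i]=12<=B[j]=20 take 12, i++
i=5 j=1: A[i]=14<=B[j]=20 take 14, i++
i=6 j=1: A[i]=16<=B[j]=20 take 16, i++
i=7 j=1: A[i]=17<=B[j]=20 take 17, i++
i=8 j=1: A[i]=19<=B[j]=20 take 19, i++
i=9 j=1: A[i]=29>B[j]=20 take 20, j++
i=9 j=2: A[i]=29>B[j]=24 take 24, j++
i=9 j=3: A[i]=29>B[j]=25 take 25, j++
i=9 j=4: A[i]=29<=B[j]=30 take 29, i++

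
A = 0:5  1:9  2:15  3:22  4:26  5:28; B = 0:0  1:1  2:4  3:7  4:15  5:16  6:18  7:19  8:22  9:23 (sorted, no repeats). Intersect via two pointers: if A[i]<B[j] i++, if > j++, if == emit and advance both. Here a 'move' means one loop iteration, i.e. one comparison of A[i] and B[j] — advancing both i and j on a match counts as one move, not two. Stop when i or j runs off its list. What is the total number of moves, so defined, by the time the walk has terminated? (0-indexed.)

[i=0,j=0] 5>0 → j++
[i=0,j=1] 5>1 → j++
[i=0,j=2] 5>4 → j++
[i=0,j=3] 5<7 → i++
[i=1,j=3] 9>7 → j++
[i=1,j=4] 9<15 → i++
[i=2,j=4] 15==15 emit → i++,j++
[i=3,j=5] 22>16 → j++
[i=3,j=6] 22>18 → j++
[i=3,j=7] 22>19 → j++
[i=3,j=8] 22==22 emit → i++,j++
[i=4,j=9] 26>23 → j++

12 moves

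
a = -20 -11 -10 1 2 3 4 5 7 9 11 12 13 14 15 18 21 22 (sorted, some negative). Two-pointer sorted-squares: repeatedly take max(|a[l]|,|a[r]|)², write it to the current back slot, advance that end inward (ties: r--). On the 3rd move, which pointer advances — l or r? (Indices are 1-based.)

l=1 r=18: |-20|<=|22| out[18]=484, r--
l=1 r=17: |-20|<=|21| out[17]=441, r--
l=1 r=16: |-20|>|18| out[16]=400, l++

l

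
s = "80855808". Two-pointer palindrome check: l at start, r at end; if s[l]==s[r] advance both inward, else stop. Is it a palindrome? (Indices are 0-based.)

[0,7] '8'=='8' → l++,r--
[1,6] '0'=='0' → l++,r--
[2,5] '8'=='8' → l++,r--
[3,4] '5'=='5' → l++,r--

palindrome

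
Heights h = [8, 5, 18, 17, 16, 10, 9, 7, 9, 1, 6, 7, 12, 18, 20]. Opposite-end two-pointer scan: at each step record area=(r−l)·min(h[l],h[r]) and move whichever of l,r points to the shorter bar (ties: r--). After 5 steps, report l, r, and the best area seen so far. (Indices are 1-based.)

l=1 r=15: min(8,20)*14=112 best=112 *, l++
l=2 r=15: min(5,20)*13=65 best=112, l++
l=3 r=15: min(18,20)*12=216 best=216 *, l++
l=4 r=15: min(17,20)*11=187 best=216, l++
l=5 r=15: min(16,20)*10=160 best=216, l++

l=6, r=15, best area=216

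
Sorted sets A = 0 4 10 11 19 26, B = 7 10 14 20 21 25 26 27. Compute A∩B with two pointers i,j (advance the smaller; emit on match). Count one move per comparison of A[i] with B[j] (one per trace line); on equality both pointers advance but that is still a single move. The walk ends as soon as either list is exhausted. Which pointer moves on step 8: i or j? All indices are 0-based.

j

i=0 j=0: 0<7, i++
i=1 j=0: 4<7, i++
i=2 j=0: 10>7, j++
i=2 j=1: 10==10 emit, i++,j++
i=3 j=2: 11<14, i++
i=4 j=2: 19>14, j++
i=4 j=3: 19<20, i++
i=5 j=3: 26>20, j++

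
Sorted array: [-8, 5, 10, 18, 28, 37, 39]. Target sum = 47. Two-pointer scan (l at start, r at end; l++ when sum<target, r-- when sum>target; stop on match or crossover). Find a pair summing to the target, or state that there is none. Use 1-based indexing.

(10, 37)

[1,7] -8+39=31 <47 → l++
[2,7] 5+39=44 <47 → l++
[3,7] 10+39=49 >47 → r--
[3,6] 10+37=47 → found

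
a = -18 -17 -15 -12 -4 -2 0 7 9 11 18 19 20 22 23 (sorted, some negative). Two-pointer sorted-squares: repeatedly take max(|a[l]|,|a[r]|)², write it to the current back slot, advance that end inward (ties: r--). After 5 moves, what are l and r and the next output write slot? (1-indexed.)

[1,15] |-18|<=|23| out[15]=529 → r--
[1,14] |-18|<=|22| out[14]=484 → r--
[1,13] |-18|<=|20| out[13]=400 → r--
[1,12] |-18|<=|19| out[12]=361 → r--
[1,11] |-18|<=|18| out[11]=324 → r--

l=1, r=10, next write slot=10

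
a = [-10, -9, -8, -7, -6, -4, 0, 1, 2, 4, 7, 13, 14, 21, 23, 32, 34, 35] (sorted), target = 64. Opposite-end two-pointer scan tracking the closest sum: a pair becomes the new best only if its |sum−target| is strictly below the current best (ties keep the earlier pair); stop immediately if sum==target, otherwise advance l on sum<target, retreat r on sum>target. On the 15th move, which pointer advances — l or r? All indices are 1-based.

l

[1,18] -10+35=25 d=39 * → l++
[2,18] -9+35=26 d=38 * → l++
[3,18] -8+35=27 d=37 * → l++
[4,18] -7+35=28 d=36 * → l++
[5,18] -6+35=29 d=35 * → l++
[6,18] -4+35=31 d=33 * → l++
[7,18] 0+35=35 d=29 * → l++
[8,18] 1+35=36 d=28 * → l++
[9,18] 2+35=37 d=27 * → l++
[10,18] 4+35=39 d=25 * → l++
[11,18] 7+35=42 d=22 * → l++
[12,18] 13+35=48 d=16 * → l++
[13,18] 14+35=49 d=15 * → l++
[14,18] 21+35=56 d=8 * → l++
[15,18] 23+35=58 d=6 * → l++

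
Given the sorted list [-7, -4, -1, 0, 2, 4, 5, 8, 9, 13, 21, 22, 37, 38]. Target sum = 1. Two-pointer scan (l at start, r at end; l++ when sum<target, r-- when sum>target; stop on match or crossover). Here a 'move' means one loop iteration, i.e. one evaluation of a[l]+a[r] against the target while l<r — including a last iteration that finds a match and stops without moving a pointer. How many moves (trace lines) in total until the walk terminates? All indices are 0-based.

7 moves

l=0 r=13: -7+38=31 >1, r--
l=0 r=12: -7+37=30 >1, r--
l=0 r=11: -7+22=15 >1, r--
l=0 r=10: -7+21=14 >1, r--
l=0 r=9: -7+13=6 >1, r--
l=0 r=8: -7+9=2 >1, r--
l=0 r=7: -7+8=1, found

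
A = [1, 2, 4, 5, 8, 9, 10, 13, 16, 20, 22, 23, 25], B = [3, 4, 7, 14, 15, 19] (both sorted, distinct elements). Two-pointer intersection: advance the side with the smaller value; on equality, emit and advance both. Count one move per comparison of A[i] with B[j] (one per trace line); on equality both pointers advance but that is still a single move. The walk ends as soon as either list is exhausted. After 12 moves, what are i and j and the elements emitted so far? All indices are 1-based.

[i=1,j=1] 1<3 → i++
[i=2,j=1] 2<3 → i++
[i=3,j=1] 4>3 → j++
[i=3,j=2] 4==4 emit → i++,j++
[i=4,j=3] 5<7 → i++
[i=5,j=3] 8>7 → j++
[i=5,j=4] 8<14 → i++
[i=6,j=4] 9<14 → i++
[i=7,j=4] 10<14 → i++
[i=8,j=4] 13<14 → i++
[i=9,j=4] 16>14 → j++
[i=9,j=5] 16>15 → j++

i=9, j=6, emitted=[4]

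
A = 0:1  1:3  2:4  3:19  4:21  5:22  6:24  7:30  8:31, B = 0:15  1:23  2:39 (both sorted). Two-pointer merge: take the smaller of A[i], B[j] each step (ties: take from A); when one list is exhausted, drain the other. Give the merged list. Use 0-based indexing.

[i=0,j=0] A[i]=1<=B[j]=15 take 1 → i++
[i=1,j=0] A[i]=3<=B[j]=15 take 3 → i++
[i=2,j=0] A[i]=4<=B[j]=15 take 4 → i++
[i=3,j=0] A[i]=19>B[j]=15 take 15 → j++
[i=3,j=1] A[i]=19<=B[j]=23 take 19 → i++
[i=4,j=1] A[i]=21<=B[j]=23 take 21 → i++
[i=5,j=1] A[i]=22<=B[j]=23 take 22 → i++
[i=6,j=1] A[i]=24>B[j]=23 take 23 → j++
[i=6,j=2] A[i]=24<=B[j]=39 take 24 → i++
[i=7,j=2] A[i]=30<=B[j]=39 take 30 → i++
[i=8,j=2] A[i]=31<=B[j]=39 take 31 → i++
[i=9,j=2] A done, take B[j]=39 → j++

[1, 3, 4, 15, 19, 21, 22, 23, 24, 30, 31, 39]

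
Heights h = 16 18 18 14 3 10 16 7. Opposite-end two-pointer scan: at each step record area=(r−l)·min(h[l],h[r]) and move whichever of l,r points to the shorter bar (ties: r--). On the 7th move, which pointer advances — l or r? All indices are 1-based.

[1,8] min(16,7)*7=49 best=49 * → r--
[1,7] min(16,16)*6=96 best=96 * → r--
[1,6] min(16,10)*5=50 best=96 → r--
[1,5] min(16,3)*4=12 best=96 → r--
[1,4] min(16,14)*3=42 best=96 → r--
[1,3] min(16,18)*2=32 best=96 → l++
[2,3] min(18,18)*1=18 best=96 → r--

r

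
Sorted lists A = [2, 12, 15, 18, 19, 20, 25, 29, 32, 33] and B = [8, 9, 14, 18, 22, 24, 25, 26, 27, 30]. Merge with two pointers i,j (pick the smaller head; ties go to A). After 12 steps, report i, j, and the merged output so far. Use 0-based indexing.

i=6, j=6, merged so far=[2, 8, 9, 12, 14, 15, 18, 18, 19, 20, 22, 24]

[i=0,j=0] A[i]=2<=B[j]=8 take 2 → i++
[i=1,j=0] A[i]=12>B[j]=8 take 8 → j++
[i=1,j=1] A[i]=12>B[j]=9 take 9 → j++
[i=1,j=2] A[i]=12<=B[j]=14 take 12 → i++
[i=2,j=2] A[i]=15>B[j]=14 take 14 → j++
[i=2,j=3] A[i]=15<=B[j]=18 take 15 → i++
[i=3,j=3] A[i]=18<=B[j]=18 take 18 → i++
[i=4,j=3] A[i]=19>B[j]=18 take 18 → j++
[i=4,j=4] A[i]=19<=B[j]=22 take 19 → i++
[i=5,j=4] A[i]=20<=B[j]=22 take 20 → i++
[i=6,j=4] A[i]=25>B[j]=22 take 22 → j++
[i=6,j=5] A[i]=25>B[j]=24 take 24 → j++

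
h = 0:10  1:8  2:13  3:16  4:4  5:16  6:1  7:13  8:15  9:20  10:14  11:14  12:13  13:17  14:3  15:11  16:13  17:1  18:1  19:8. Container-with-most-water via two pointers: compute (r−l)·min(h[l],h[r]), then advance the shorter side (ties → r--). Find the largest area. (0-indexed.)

max area = 182

l=0 r=19: min(10,8)*19=152 best=152 *, r--
l=0 r=18: min(10,1)*18=18 best=152, r--
l=0 r=17: min(10,1)*17=17 best=152, r--
l=0 r=16: min(10,13)*16=160 best=160 *, l++
l=1 r=16: min(8,13)*15=120 best=160, l++
l=2 r=16: min(13,13)*14=182 best=182 *, r--
l=2 r=15: min(13,11)*13=143 best=182, r--
l=2 r=14: min(13,3)*12=36 best=182, r--
l=2 r=13: min(13,17)*11=143 best=182, l++
l=3 r=13: min(16,17)*10=160 best=182, l++
l=4 r=13: min(4,17)*9=36 best=182, l++
l=5 r=13: min(16,17)*8=128 best=182, l++
l=6 r=13: min(1,17)*7=7 best=182, l++
l=7 r=13: min(13,17)*6=78 best=182, l++
l=8 r=13: min(15,17)*5=75 best=182, l++
l=9 r=13: min(20,17)*4=68 best=182, r--
l=9 r=12: min(20,13)*3=39 best=182, r--
l=9 r=11: min(20,14)*2=28 best=182, r--
l=9 r=10: min(20,14)*1=14 best=182, r--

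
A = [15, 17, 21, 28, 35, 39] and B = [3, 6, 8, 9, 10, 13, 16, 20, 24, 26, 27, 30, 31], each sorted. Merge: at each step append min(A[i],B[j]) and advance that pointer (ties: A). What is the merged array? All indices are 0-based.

[3, 6, 8, 9, 10, 13, 15, 16, 17, 20, 21, 24, 26, 27, 28, 30, 31, 35, 39]

i=0 j=0: A[i]=15>B[j]=3 take 3, j++
i=0 j=1: A[i]=15>B[j]=6 take 6, j++
i=0 j=2: A[i]=15>B[j]=8 take 8, j++
i=0 j=3: A[i]=15>B[j]=9 take 9, j++
i=0 j=4: A[i]=15>B[j]=10 take 10, j++
i=0 j=5: A[i]=15>B[j]=13 take 13, j++
i=0 j=6: A[i]=15<=B[j]=16 take 15, i++
i=1 j=6: A[i]=17>B[j]=16 take 16, j++
i=1 j=7: A[i]=17<=B[j]=20 take 17, i++
i=2 j=7: A[i]=21>B[j]=20 take 20, j++
i=2 j=8: A[i]=21<=B[j]=24 take 21, i++
i=3 j=8: A[i]=28>B[j]=24 take 24, j++
i=3 j=9: A[i]=28>B[j]=26 take 26, j++
i=3 j=10: A[i]=28>B[j]=27 take 27, j++
i=3 j=11: A[i]=28<=B[j]=30 take 28, i++
i=4 j=11: A[i]=35>B[j]=30 take 30, j++
i=4 j=12: A[i]=35>B[j]=31 take 31, j++
i=4 j=13: B done, take A[i]=35, i++
i=5 j=13: B done, take A[i]=39, i++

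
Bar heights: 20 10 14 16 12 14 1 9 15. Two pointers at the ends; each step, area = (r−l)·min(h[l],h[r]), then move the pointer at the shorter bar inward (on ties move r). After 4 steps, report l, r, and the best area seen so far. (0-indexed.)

l=0 r=8: min(20,15)*8=120 best=120 *, r--
l=0 r=7: min(20,9)*7=63 best=120, r--
l=0 r=6: min(20,1)*6=6 best=120, r--
l=0 r=5: min(20,14)*5=70 best=120, r--

l=0, r=4, best area=120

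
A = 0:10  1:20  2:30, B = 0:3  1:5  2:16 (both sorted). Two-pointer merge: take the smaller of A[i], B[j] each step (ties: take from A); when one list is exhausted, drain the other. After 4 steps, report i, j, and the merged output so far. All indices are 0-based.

[i=0,j=0] A[i]=10>B[j]=3 take 3 → j++
[i=0,j=1] A[i]=10>B[j]=5 take 5 → j++
[i=0,j=2] A[i]=10<=B[j]=16 take 10 → i++
[i=1,j=2] A[i]=20>B[j]=16 take 16 → j++

i=1, j=3, merged so far=[3, 5, 10, 16]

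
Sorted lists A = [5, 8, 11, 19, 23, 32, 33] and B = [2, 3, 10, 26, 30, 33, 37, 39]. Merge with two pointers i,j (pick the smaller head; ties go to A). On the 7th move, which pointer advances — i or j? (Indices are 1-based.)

i

[i=1,j=1] A[i]=5>B[j]=2 take 2 → j++
[i=1,j=2] A[i]=5>B[j]=3 take 3 → j++
[i=1,j=3] A[i]=5<=B[j]=10 take 5 → i++
[i=2,j=3] A[i]=8<=B[j]=10 take 8 → i++
[i=3,j=3] A[i]=11>B[j]=10 take 10 → j++
[i=3,j=4] A[i]=11<=B[j]=26 take 11 → i++
[i=4,j=4] A[i]=19<=B[j]=26 take 19 → i++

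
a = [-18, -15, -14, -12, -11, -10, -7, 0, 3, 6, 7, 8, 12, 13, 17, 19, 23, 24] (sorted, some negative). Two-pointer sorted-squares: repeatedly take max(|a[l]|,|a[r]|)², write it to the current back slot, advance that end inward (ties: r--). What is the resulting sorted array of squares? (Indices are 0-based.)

l=0 r=17: |-18|<=|24| out[17]=576, r--
l=0 r=16: |-18|<=|23| out[16]=529, r--
l=0 r=15: |-18|<=|19| out[15]=361, r--
l=0 r=14: |-18|>|17| out[14]=324, l++
l=1 r=14: |-15|<=|17| out[13]=289, r--
l=1 r=13: |-15|>|13| out[12]=225, l++
l=2 r=13: |-14|>|13| out[11]=196, l++
l=3 r=13: |-12|<=|13| out[10]=169, r--
l=3 r=12: |-12|<=|12| out[9]=144, r--
l=3 r=11: |-12|>|8| out[8]=144, l++
l=4 r=11: |-11|>|8| out[7]=121, l++
l=5 r=11: |-10|>|8| out[6]=100, l++
l=6 r=11: |-7|<=|8| out[5]=64, r--
l=6 r=10: |-7|<=|7| out[4]=49, r--
l=6 r=9: |-7|>|6| out[3]=49, l++
l=7 r=9: |0|<=|6| out[2]=36, r--
l=7 r=8: |0|<=|3| out[1]=9, r--
l=7 r=7: |0|<=|0| out[0]=0, r--

[0, 9, 36, 49, 49, 64, 100, 121, 144, 144, 169, 196, 225, 289, 324, 361, 529, 576]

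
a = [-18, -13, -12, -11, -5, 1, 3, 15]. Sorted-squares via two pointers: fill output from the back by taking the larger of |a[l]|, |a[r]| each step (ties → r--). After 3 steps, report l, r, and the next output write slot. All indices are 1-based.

l=3, r=7, next write slot=5

[1,8] |-18|>|15| out[8]=324 → l++
[2,8] |-13|<=|15| out[7]=225 → r--
[2,7] |-13|>|3| out[6]=169 → l++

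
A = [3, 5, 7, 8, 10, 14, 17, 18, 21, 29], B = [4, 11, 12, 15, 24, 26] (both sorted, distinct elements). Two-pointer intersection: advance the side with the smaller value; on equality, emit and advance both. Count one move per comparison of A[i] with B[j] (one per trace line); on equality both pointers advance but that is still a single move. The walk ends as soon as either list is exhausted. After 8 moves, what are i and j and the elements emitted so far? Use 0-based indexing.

i=0 j=0: 3<4, i++
i=1 j=0: 5>4, j++
i=1 j=1: 5<11, i++
i=2 j=1: 7<11, i++
i=3 j=1: 8<11, i++
i=4 j=1: 10<11, i++
i=5 j=1: 14>11, j++
i=5 j=2: 14>12, j++

i=5, j=3, emitted=[]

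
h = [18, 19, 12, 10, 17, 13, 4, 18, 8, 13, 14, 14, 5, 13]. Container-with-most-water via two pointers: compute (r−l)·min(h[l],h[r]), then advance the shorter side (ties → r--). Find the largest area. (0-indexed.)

l=0 r=13: min(18,13)*13=169 best=169 *, r--
l=0 r=12: min(18,5)*12=60 best=169, r--
l=0 r=11: min(18,14)*11=154 best=169, r--
l=0 r=10: min(18,14)*10=140 best=169, r--
l=0 r=9: min(18,13)*9=117 best=169, r--
l=0 r=8: min(18,8)*8=64 best=169, r--
l=0 r=7: min(18,18)*7=126 best=169, r--
l=0 r=6: min(18,4)*6=24 best=169, r--
l=0 r=5: min(18,13)*5=65 best=169, r--
l=0 r=4: min(18,17)*4=68 best=169, r--
l=0 r=3: min(18,10)*3=30 best=169, r--
l=0 r=2: min(18,12)*2=24 best=169, r--
l=0 r=1: min(18,19)*1=18 best=169, l++

max area = 169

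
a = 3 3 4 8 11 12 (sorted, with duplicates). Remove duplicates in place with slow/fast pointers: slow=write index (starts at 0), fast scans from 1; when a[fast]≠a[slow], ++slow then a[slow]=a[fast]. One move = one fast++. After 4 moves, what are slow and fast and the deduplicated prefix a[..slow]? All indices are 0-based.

slow=3, fast=5, prefix=[3, 4, 8, 11]

(s=0,f=1) a[fast]=3=a[slow] dup → fast++
(s=0,f=2) a[fast]=4≠a[slow]=3 write a[1]=4 → slow++,fast++
(s=1,f=3) a[fast]=8≠a[slow]=4 write a[2]=8 → slow++,fast++
(s=2,f=4) a[fast]=11≠a[slow]=8 write a[3]=11 → slow++,fast++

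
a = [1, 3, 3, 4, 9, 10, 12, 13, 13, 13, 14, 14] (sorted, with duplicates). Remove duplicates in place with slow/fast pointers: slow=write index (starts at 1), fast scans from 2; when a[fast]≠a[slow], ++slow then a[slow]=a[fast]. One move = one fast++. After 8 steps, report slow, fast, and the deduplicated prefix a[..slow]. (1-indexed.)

slow=7, fast=10, prefix=[1, 3, 4, 9, 10, 12, 13]

(s=1,f=2) a[fast]=3≠a[slow]=1 write a[2]=3 → slow++,fast++
(s=2,f=3) a[fast]=3=a[slow] dup → fast++
(s=2,f=4) a[fast]=4≠a[slow]=3 write a[3]=4 → slow++,fast++
(s=3,f=5) a[fast]=9≠a[slow]=4 write a[4]=9 → slow++,fast++
(s=4,f=6) a[fast]=10≠a[slow]=9 write a[5]=10 → slow++,fast++
(s=5,f=7) a[fast]=12≠a[slow]=10 write a[6]=12 → slow++,fast++
(s=6,f=8) a[fast]=13≠a[slow]=12 write a[7]=13 → slow++,fast++
(s=7,f=9) a[fast]=13=a[slow] dup → fast++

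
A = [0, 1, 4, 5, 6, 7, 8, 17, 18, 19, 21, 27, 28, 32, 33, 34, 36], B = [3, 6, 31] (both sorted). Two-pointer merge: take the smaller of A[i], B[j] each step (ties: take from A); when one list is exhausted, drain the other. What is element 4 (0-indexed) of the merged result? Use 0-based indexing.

merged[4] = 5

i=0 j=0: A[i]=0<=B[j]=3 take 0, i++
i=1 j=0: A[i]=1<=B[j]=3 take 1, i++
i=2 j=0: A[i]=4>B[j]=3 take 3, j++
i=2 j=1: A[i]=4<=B[j]=6 take 4, i++
i=3 j=1: A[i]=5<=B[j]=6 take 5, i++
i=4 j=1: A[i]=6<=B[j]=6 take 6, i++
i=5 j=1: A[i]=7>B[j]=6 take 6, j++
i=5 j=2: A[i]=7<=B[j]=31 take 7, i++
i=6 j=2: A[i]=8<=B[j]=31 take 8, i++
i=7 j=2: A[i]=17<=B[j]=31 take 17, i++
i=8 j=2: A[i]=18<=B[j]=31 take 18, i++
i=9 j=2: A[i]=19<=B[j]=31 take 19, i++
i=10 j=2: A[i]=21<=B[j]=31 take 21, i++
i=11 j=2: A[i]=27<=B[j]=31 take 27, i++
i=12 j=2: A[i]=28<=B[j]=31 take 28, i++
i=13 j=2: A[i]=32>B[j]=31 take 31, j++
i=13 j=3: B done, take A[i]=32, i++
i=14 j=3: B done, take A[i]=33, i++
i=15 j=3: B done, take A[i]=34, i++
i=16 j=3: B done, take A[i]=36, i++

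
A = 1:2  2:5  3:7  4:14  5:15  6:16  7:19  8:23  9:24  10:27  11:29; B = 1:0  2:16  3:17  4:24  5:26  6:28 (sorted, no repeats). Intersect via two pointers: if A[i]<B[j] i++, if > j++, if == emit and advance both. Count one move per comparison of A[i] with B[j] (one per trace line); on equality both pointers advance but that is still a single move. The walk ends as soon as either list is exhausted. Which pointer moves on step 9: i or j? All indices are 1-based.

i=1 j=1: 2>0, j++
i=1 j=2: 2<16, i++
i=2 j=2: 5<16, i++
i=3 j=2: 7<16, i++
i=4 j=2: 14<16, i++
i=5 j=2: 15<16, i++
i=6 j=2: 16==16 emit, i++,j++
i=7 j=3: 19>17, j++
i=7 j=4: 19<24, i++

i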